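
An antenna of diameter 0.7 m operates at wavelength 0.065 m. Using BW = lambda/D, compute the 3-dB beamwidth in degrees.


BW_rad = 0.065 / 0.7 = 0.092857
BW_deg = 5.32 degrees

5.32 degrees


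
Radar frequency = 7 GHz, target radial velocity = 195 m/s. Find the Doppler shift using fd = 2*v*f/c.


fd = 2 * 195 * 7000000000.0 / 3e8 = 9100.0 Hz

9100.0 Hz


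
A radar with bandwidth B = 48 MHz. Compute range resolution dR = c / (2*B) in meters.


dR = 3e8 / (2 * 48000000.0) = 3.13 m

3.13 m


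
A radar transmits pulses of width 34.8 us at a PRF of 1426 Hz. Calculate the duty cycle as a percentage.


DC = 34.8e-6 * 1426 * 100 = 4.96%

4.96%


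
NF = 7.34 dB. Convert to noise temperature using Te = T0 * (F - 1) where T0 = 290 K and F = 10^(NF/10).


NF_lin = 10^(7.34/10) = 5.420009
Te = 290 * (5.420009 - 1) = 1281.8 K

1281.8 K


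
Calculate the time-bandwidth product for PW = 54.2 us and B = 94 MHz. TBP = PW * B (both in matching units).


TBP = 54.2 * 94 = 5094.8

5094.8


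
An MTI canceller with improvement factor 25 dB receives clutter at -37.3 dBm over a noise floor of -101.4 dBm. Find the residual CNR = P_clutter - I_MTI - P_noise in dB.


CNR = -37.3 - 25 - (-101.4) = 39.1 dB

39.1 dB


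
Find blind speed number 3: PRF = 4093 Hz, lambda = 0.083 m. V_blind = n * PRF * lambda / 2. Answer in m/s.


V_blind = 3 * 4093 * 0.083 / 2 = 509.6 m/s

509.6 m/s


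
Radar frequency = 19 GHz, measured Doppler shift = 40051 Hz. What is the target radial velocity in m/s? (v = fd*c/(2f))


v = 40051 * 3e8 / (2 * 19000000000.0) = 316.2 m/s

316.2 m/s


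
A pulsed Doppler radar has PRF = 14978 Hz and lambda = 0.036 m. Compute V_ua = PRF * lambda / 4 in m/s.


V_ua = 14978 * 0.036 / 4 = 134.8 m/s

134.8 m/s


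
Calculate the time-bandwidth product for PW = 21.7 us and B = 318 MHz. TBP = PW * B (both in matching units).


TBP = 21.7 * 318 = 6900.6

6900.6


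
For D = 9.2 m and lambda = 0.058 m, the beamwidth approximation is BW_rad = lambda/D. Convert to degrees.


BW_rad = 0.058 / 9.2 = 0.006304
BW_deg = 0.36 degrees

0.36 degrees


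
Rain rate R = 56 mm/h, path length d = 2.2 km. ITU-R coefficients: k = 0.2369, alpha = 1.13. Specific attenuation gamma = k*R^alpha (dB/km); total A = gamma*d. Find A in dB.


gamma = 0.2369 * 56^1.13 = 22.388115 dB/km
A = 22.388115 * 2.2 = 49.25 dB

49.25 dB


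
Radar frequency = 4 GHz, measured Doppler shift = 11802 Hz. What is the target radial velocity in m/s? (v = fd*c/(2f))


v = 11802 * 3e8 / (2 * 4000000000.0) = 442.6 m/s

442.6 m/s


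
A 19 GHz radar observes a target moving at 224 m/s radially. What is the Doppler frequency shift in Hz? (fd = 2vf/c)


fd = 2 * 224 * 19000000000.0 / 3e8 = 28373.3 Hz

28373.3 Hz


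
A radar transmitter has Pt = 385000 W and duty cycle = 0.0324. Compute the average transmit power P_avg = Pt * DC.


P_avg = 385000 * 0.0324 = 12474.0 W

12474.0 W


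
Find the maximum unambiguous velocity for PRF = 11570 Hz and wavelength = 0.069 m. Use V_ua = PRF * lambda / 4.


V_ua = 11570 * 0.069 / 4 = 199.6 m/s

199.6 m/s


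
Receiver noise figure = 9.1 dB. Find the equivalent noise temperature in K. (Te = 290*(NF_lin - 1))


NF_lin = 10^(9.1/10) = 8.128305
Te = 290 * (8.128305 - 1) = 2067.2 K

2067.2 K


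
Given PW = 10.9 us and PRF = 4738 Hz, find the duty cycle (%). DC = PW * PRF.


DC = 10.9e-6 * 4738 * 100 = 5.16%

5.16%


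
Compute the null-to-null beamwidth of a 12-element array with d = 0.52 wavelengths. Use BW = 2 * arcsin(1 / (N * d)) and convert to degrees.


1/(N*d) = 1/(12*0.52) = 0.160256
BW = 2*arcsin(0.160256) = 18.4 degrees

18.4 degrees


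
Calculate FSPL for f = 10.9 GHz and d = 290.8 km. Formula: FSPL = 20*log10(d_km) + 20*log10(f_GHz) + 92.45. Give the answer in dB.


20*log10(290.8) = 49.27
20*log10(10.9) = 20.75
FSPL = 162.5 dB

162.5 dB


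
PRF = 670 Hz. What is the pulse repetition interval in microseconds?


PRI = 1/670 = 0.0014925373 s = 1492.5 us

1492.5 us


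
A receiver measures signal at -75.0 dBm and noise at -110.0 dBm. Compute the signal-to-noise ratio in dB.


SNR = -75.0 - (-110.0) = 35.0 dB

35.0 dB


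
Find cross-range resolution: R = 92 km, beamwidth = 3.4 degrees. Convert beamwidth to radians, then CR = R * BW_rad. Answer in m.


BW_rad = 0.059341195
CR = 92000 * 0.059341195 = 5459.4 m

5459.4 m


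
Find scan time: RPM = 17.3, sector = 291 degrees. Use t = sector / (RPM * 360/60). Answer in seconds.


t = 291 / (17.3 * 360) * 60 = 2.8 s

2.8 s


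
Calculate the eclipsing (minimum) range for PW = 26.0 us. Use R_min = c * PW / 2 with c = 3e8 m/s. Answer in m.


R_min = 3e8 * 26.0e-6 / 2 = 3900.0 m

3900.0 m


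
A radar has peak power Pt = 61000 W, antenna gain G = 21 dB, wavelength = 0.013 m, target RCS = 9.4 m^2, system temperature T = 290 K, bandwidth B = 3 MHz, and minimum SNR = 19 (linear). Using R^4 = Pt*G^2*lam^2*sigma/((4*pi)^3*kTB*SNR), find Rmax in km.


G_lin = 10^(21/10) = 125.892541
R^4 = 61000 * 125.892541^2 * 0.013^2 * 9.4 / ((4*pi)^3 * 1.38e-23 * 290 * 3000000.0 * 19)
R^4 = 3.39284e15 m^4
R_max = (3.39284e15)^(1/4) = 7632.0 m = 7.6 km

7.6 km


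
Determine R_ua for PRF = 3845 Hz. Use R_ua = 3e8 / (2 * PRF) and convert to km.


R_ua = 3e8 / (2 * 3845) = 39011.7 m = 39.0 km

39.0 km


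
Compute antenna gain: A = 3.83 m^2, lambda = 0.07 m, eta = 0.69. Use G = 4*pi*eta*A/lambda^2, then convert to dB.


G_linear = 4*pi*0.69*3.83/0.07^2 = 6777.38
G_dB = 10*log10(6777.38) = 38.3 dB

38.3 dB


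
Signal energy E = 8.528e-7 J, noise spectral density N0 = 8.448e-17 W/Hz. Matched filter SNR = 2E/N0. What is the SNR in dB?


SNR_lin = 2 * 8.528e-7 / 8.448e-17 = 2.019e10
SNR_dB = 10*log10(2.019e10) = 103.1 dB

103.1 dB


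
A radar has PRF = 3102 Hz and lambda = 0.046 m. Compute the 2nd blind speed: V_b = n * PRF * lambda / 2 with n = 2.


V_blind = 2 * 3102 * 0.046 / 2 = 142.7 m/s

142.7 m/s


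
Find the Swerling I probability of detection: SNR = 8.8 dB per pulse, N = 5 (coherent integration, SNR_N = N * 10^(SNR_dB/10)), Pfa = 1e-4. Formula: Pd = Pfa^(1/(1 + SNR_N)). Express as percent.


SNR_lin = 10^(8.8/10) = 7.58578
SNR_N = 5 * 7.58578 = 37.9289
1/(1 + SNR_N) = 1/38.9289 = 0.0256879
Pd = (1e-4)^0.0256879 = 0.78931
Pd = 78.9%

78.9%


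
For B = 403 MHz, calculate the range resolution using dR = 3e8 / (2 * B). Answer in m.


dR = 3e8 / (2 * 403000000.0) = 0.37 m

0.37 m


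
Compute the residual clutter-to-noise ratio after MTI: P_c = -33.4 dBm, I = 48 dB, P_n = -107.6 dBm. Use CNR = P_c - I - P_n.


CNR = -33.4 - 48 - (-107.6) = 26.2 dB

26.2 dB


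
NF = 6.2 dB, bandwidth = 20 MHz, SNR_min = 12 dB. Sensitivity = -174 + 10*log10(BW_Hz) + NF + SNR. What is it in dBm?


10*log10(20000000.0) = 73.01
S = -174 + 73.01 + 6.2 + 12 = -82.8 dBm

-82.8 dBm


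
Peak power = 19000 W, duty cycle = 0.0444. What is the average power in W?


P_avg = 19000 * 0.0444 = 843.6 W

843.6 W


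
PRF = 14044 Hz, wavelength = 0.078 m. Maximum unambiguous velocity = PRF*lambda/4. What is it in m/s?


V_ua = 14044 * 0.078 / 4 = 273.9 m/s

273.9 m/s


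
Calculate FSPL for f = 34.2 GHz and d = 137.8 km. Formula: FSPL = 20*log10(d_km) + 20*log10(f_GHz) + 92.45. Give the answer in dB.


20*log10(137.8) = 42.78
20*log10(34.2) = 30.68
FSPL = 165.9 dB

165.9 dB


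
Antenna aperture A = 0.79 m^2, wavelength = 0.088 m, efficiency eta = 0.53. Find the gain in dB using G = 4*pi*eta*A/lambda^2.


G_linear = 4*pi*0.53*0.79/0.088^2 = 679.43
G_dB = 10*log10(679.43) = 28.3 dB

28.3 dB


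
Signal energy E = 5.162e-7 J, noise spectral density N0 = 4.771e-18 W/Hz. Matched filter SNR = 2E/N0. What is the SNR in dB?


SNR_lin = 2 * 5.162e-7 / 4.771e-18 = 2.164e11
SNR_dB = 10*log10(2.164e11) = 113.4 dB

113.4 dB


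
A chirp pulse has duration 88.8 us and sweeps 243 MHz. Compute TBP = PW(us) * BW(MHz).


TBP = 88.8 * 243 = 21578.4

21578.4


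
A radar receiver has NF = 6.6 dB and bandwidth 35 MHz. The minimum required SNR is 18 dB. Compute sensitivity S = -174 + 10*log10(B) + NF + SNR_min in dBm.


10*log10(35000000.0) = 75.44
S = -174 + 75.44 + 6.6 + 18 = -74.0 dBm

-74.0 dBm


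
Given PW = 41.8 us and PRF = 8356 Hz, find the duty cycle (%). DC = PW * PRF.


DC = 41.8e-6 * 8356 * 100 = 34.93%

34.93%


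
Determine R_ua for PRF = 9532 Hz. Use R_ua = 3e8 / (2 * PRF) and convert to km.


R_ua = 3e8 / (2 * 9532) = 15736.5 m = 15.7 km

15.7 km


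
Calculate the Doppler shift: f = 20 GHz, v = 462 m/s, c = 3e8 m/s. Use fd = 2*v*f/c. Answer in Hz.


fd = 2 * 462 * 20000000000.0 / 3e8 = 61600.0 Hz

61600.0 Hz


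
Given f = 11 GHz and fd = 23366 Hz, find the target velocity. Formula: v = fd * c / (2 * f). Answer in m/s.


v = 23366 * 3e8 / (2 * 11000000000.0) = 318.6 m/s

318.6 m/s


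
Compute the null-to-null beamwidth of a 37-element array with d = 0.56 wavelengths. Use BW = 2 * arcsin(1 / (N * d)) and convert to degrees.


1/(N*d) = 1/(37*0.56) = 0.048263
BW = 2*arcsin(0.048263) = 5.5 degrees

5.5 degrees


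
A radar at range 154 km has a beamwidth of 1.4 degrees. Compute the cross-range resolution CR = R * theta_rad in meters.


BW_rad = 0.02443461
CR = 154000 * 0.02443461 = 3762.9 m

3762.9 m


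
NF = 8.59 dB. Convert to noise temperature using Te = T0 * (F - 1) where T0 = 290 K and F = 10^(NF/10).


NF_lin = 10^(8.59/10) = 7.227698
Te = 290 * (7.227698 - 1) = 1806.0 K

1806.0 K


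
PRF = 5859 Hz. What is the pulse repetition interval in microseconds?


PRI = 1/5859 = 0.0001706776 s = 170.7 us

170.7 us


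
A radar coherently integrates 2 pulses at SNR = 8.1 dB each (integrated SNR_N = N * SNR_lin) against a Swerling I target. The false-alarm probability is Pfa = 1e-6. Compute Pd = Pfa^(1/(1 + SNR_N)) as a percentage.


SNR_lin = 10^(8.1/10) = 6.45654
SNR_N = 2 * 6.45654 = 12.91308
1/(1 + SNR_N) = 1/13.91308 = 0.0718748
Pd = (1e-6)^0.0718748 = 0.37047
Pd = 37.0%

37.0%


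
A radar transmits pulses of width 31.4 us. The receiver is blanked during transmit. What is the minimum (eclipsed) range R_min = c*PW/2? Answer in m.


R_min = 3e8 * 31.4e-6 / 2 = 4710.0 m

4710.0 m


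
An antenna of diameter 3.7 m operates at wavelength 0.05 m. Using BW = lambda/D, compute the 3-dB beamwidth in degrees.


BW_rad = 0.05 / 3.7 = 0.013514
BW_deg = 0.77 degrees

0.77 degrees


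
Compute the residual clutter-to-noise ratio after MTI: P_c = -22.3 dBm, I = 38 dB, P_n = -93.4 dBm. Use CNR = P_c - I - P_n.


CNR = -22.3 - 38 - (-93.4) = 33.1 dB

33.1 dB


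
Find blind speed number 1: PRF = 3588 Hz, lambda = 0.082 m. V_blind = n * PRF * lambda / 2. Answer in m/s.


V_blind = 1 * 3588 * 0.082 / 2 = 147.1 m/s

147.1 m/s


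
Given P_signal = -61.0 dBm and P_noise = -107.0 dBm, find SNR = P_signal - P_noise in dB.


SNR = -61.0 - (-107.0) = 46.0 dB

46.0 dB


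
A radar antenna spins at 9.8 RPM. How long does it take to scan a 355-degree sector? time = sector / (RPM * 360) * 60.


t = 355 / (9.8 * 360) * 60 = 6.04 s

6.04 s


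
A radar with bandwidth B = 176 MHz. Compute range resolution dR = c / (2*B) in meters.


dR = 3e8 / (2 * 176000000.0) = 0.85 m

0.85 m


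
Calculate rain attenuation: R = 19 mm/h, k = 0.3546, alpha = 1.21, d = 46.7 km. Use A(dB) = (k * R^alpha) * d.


gamma = 0.3546 * 19^1.21 = 12.503471 dB/km
A = 12.503471 * 46.7 = 583.91 dB

583.91 dB


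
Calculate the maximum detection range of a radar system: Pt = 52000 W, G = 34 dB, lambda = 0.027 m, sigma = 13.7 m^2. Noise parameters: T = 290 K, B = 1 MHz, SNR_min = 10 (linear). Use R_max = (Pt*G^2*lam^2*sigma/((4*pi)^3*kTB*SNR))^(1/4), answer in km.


G_lin = 10^(34/10) = 2511.886432
R^4 = 52000 * 2511.886432^2 * 0.027^2 * 13.7 / ((4*pi)^3 * 1.38e-23 * 290 * 1000000.0 * 10)
R^4 = 4.12615e19 m^4
R_max = (4.12615e19)^(1/4) = 80146.8 m = 80.1 km

80.1 km


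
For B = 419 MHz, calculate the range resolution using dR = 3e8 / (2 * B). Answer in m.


dR = 3e8 / (2 * 419000000.0) = 0.36 m

0.36 m


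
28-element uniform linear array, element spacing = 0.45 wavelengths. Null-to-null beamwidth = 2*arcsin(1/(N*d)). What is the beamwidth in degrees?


1/(N*d) = 1/(28*0.45) = 0.079365
BW = 2*arcsin(0.079365) = 9.1 degrees

9.1 degrees


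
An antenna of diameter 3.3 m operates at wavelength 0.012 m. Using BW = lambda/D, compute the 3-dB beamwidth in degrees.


BW_rad = 0.012 / 3.3 = 0.003636
BW_deg = 0.21 degrees

0.21 degrees


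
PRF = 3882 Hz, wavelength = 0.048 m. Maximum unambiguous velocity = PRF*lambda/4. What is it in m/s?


V_ua = 3882 * 0.048 / 4 = 46.6 m/s

46.6 m/s


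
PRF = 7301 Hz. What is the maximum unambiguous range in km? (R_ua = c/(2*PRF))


R_ua = 3e8 / (2 * 7301) = 20545.1 m = 20.5 km

20.5 km


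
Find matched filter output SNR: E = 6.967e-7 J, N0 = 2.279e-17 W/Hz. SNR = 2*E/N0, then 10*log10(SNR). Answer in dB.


SNR_lin = 2 * 6.967e-7 / 2.279e-17 = 6.114e10
SNR_dB = 10*log10(6.114e10) = 107.9 dB

107.9 dB


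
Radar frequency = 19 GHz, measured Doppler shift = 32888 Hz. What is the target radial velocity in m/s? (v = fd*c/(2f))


v = 32888 * 3e8 / (2 * 19000000000.0) = 259.6 m/s

259.6 m/s


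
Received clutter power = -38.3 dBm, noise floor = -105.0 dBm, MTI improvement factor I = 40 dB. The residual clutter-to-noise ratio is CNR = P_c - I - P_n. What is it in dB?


CNR = -38.3 - 40 - (-105.0) = 26.7 dB

26.7 dB


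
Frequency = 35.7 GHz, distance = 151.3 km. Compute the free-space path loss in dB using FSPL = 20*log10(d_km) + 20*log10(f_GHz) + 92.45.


20*log10(151.3) = 43.6
20*log10(35.7) = 31.05
FSPL = 167.1 dB

167.1 dB


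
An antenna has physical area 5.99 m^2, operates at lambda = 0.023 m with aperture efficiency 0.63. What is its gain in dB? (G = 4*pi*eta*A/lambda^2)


G_linear = 4*pi*0.63*5.99/0.023^2 = 89644.07
G_dB = 10*log10(89644.07) = 49.5 dB

49.5 dB


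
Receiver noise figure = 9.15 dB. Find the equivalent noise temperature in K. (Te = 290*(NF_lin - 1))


NF_lin = 10^(9.15/10) = 8.222426
Te = 290 * (8.222426 - 1) = 2094.5 K

2094.5 K


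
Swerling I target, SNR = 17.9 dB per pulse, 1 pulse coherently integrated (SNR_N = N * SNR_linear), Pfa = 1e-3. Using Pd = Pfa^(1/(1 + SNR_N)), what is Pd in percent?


SNR_lin = 10^(17.9/10) = 61.6595
SNR_N = 1 * 61.6595 = 61.6595
1/(1 + SNR_N) = 1/62.6595 = 0.0159593
Pd = (1e-3)^0.0159593 = 0.89562
Pd = 89.6%

89.6%


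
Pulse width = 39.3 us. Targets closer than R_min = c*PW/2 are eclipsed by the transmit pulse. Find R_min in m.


R_min = 3e8 * 39.3e-6 / 2 = 5895.0 m

5895.0 m


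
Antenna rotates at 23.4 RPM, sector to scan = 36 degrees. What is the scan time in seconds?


t = 36 / (23.4 * 360) * 60 = 0.26 s

0.26 s


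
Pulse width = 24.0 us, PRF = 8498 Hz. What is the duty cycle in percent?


DC = 24.0e-6 * 8498 * 100 = 20.4%

20.4%


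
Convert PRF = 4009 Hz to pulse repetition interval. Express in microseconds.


PRI = 1/4009 = 0.0002494388 s = 249.4 us

249.4 us


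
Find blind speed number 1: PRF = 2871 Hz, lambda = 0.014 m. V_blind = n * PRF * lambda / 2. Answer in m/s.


V_blind = 1 * 2871 * 0.014 / 2 = 20.1 m/s

20.1 m/s


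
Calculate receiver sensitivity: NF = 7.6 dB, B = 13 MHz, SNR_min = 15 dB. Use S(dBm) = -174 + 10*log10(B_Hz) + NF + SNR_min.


10*log10(13000000.0) = 71.14
S = -174 + 71.14 + 7.6 + 15 = -80.3 dBm

-80.3 dBm


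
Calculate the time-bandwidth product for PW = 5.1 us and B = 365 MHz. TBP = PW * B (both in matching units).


TBP = 5.1 * 365 = 1861.5

1861.5


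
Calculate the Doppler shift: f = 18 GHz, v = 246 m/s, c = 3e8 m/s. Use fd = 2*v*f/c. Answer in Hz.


fd = 2 * 246 * 18000000000.0 / 3e8 = 29520.0 Hz

29520.0 Hz


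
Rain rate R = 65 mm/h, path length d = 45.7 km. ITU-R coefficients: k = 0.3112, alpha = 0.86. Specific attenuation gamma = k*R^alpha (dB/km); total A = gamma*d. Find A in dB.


gamma = 0.3112 * 65^0.86 = 11.275741 dB/km
A = 11.275741 * 45.7 = 515.3 dB

515.3 dB


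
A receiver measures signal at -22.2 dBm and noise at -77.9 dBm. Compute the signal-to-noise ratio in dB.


SNR = -22.2 - (-77.9) = 55.7 dB

55.7 dB


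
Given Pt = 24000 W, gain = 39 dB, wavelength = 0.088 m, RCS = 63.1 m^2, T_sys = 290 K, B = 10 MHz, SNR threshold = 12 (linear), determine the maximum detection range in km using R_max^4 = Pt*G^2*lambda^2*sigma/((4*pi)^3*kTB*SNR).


G_lin = 10^(39/10) = 7943.282347
R^4 = 24000 * 7943.282347^2 * 0.088^2 * 63.1 / ((4*pi)^3 * 1.38e-23 * 290 * 10000000.0 * 12)
R^4 = 7.76458e20 m^4
R_max = (7.76458e20)^(1/4) = 166928.1 m = 166.9 km

166.9 km


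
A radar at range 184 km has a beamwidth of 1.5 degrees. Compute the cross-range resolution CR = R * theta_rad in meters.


BW_rad = 0.026179939
CR = 184000 * 0.026179939 = 4817.1 m

4817.1 m


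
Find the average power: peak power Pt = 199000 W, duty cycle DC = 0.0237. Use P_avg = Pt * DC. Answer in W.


P_avg = 199000 * 0.0237 = 4716.3 W

4716.3 W


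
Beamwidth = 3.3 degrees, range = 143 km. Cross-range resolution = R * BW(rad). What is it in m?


BW_rad = 0.057595865
CR = 143000 * 0.057595865 = 8236.2 m

8236.2 m


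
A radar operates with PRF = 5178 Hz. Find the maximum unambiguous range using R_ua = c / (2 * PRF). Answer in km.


R_ua = 3e8 / (2 * 5178) = 28968.7 m = 29.0 km

29.0 km


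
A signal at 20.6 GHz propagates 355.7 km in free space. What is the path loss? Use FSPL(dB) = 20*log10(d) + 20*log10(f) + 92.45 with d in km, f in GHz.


20*log10(355.7) = 51.02
20*log10(20.6) = 26.28
FSPL = 169.7 dB

169.7 dB


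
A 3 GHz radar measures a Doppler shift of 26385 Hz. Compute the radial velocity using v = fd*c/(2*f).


v = 26385 * 3e8 / (2 * 3000000000.0) = 1319.3 m/s

1319.3 m/s


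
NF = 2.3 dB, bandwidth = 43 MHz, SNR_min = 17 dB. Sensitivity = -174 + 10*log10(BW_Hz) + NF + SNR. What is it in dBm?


10*log10(43000000.0) = 76.33
S = -174 + 76.33 + 2.3 + 17 = -78.4 dBm

-78.4 dBm


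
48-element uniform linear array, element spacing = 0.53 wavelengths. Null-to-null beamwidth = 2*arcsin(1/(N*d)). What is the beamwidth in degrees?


1/(N*d) = 1/(48*0.53) = 0.039308
BW = 2*arcsin(0.039308) = 4.5 degrees

4.5 degrees


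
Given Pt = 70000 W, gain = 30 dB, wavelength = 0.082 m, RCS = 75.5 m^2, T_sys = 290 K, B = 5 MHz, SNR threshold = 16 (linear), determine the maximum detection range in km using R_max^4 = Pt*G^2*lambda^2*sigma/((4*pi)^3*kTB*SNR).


G_lin = 10^(30/10) = 1000.0
R^4 = 70000 * 1000.0^2 * 0.082^2 * 75.5 / ((4*pi)^3 * 1.38e-23 * 290 * 5000000.0 * 16)
R^4 = 5.5934e19 m^4
R_max = (5.5934e19)^(1/4) = 86480.7 m = 86.5 km

86.5 km


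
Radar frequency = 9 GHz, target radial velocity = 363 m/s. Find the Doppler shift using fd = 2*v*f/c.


fd = 2 * 363 * 9000000000.0 / 3e8 = 21780.0 Hz

21780.0 Hz


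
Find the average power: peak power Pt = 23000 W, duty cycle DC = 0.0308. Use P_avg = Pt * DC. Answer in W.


P_avg = 23000 * 0.0308 = 708.4 W

708.4 W


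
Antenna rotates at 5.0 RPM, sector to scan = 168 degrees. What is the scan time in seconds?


t = 168 / (5.0 * 360) * 60 = 5.6 s

5.6 s


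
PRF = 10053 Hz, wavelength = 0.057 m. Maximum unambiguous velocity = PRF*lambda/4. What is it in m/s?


V_ua = 10053 * 0.057 / 4 = 143.3 m/s

143.3 m/s


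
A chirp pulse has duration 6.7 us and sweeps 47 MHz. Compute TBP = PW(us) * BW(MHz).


TBP = 6.7 * 47 = 314.9

314.9


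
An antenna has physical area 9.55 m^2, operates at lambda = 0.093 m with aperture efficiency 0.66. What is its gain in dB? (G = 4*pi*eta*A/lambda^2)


G_linear = 4*pi*0.66*9.55/0.093^2 = 9157.8
G_dB = 10*log10(9157.8) = 39.6 dB

39.6 dB


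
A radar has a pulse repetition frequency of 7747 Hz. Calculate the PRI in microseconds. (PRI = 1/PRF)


PRI = 1/7747 = 0.0001290822 s = 129.1 us

129.1 us


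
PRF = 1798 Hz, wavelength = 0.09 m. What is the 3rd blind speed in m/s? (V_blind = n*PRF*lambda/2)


V_blind = 3 * 1798 * 0.09 / 2 = 242.7 m/s

242.7 m/s


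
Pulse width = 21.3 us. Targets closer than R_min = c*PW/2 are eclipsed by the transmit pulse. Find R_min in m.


R_min = 3e8 * 21.3e-6 / 2 = 3195.0 m

3195.0 m


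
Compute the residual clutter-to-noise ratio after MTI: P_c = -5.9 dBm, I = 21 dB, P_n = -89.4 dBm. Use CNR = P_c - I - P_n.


CNR = -5.9 - 21 - (-89.4) = 62.5 dB

62.5 dB


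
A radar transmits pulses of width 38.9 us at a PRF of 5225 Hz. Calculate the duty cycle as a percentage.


DC = 38.9e-6 * 5225 * 100 = 20.33%

20.33%


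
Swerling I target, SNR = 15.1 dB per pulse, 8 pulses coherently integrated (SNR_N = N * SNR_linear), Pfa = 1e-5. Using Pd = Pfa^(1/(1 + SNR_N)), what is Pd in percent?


SNR_lin = 10^(15.1/10) = 32.35937
SNR_N = 8 * 32.35937 = 258.87496
1/(1 + SNR_N) = 1/259.87496 = 0.003848
Pd = (1e-5)^0.003848 = 0.95667
Pd = 95.7%

95.7%


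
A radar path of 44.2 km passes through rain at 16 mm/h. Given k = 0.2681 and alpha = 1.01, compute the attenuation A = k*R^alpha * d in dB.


gamma = 0.2681 * 16^1.01 = 4.410197 dB/km
A = 4.410197 * 44.2 = 194.93 dB

194.93 dB


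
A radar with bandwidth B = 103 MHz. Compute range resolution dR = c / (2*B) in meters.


dR = 3e8 / (2 * 103000000.0) = 1.46 m

1.46 m


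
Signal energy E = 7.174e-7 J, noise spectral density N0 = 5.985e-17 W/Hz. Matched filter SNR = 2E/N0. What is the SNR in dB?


SNR_lin = 2 * 7.174e-7 / 5.985e-17 = 2.397e10
SNR_dB = 10*log10(2.397e10) = 103.8 dB

103.8 dB


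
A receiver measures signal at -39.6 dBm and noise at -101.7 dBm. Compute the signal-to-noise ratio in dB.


SNR = -39.6 - (-101.7) = 62.1 dB

62.1 dB


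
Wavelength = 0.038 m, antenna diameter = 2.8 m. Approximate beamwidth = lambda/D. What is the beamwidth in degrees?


BW_rad = 0.038 / 2.8 = 0.013571
BW_deg = 0.78 degrees

0.78 degrees


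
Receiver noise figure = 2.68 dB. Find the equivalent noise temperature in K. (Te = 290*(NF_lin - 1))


NF_lin = 10^(2.68/10) = 1.853532
Te = 290 * (1.853532 - 1) = 247.5 K

247.5 K


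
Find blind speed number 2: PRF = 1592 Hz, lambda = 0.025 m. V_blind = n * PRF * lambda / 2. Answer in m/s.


V_blind = 2 * 1592 * 0.025 / 2 = 39.8 m/s

39.8 m/s


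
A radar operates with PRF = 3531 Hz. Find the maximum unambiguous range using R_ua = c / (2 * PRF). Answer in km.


R_ua = 3e8 / (2 * 3531) = 42480.9 m = 42.5 km

42.5 km


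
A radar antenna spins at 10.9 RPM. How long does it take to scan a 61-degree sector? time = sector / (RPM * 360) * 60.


t = 61 / (10.9 * 360) * 60 = 0.93 s

0.93 s


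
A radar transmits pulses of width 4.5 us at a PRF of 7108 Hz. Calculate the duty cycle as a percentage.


DC = 4.5e-6 * 7108 * 100 = 3.2%

3.2%


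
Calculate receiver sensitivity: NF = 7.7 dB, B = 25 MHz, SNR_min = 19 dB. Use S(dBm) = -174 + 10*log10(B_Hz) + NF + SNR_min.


10*log10(25000000.0) = 73.98
S = -174 + 73.98 + 7.7 + 19 = -73.3 dBm

-73.3 dBm


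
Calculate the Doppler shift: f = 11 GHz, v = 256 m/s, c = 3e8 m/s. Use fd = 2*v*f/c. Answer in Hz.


fd = 2 * 256 * 11000000000.0 / 3e8 = 18773.3 Hz

18773.3 Hz


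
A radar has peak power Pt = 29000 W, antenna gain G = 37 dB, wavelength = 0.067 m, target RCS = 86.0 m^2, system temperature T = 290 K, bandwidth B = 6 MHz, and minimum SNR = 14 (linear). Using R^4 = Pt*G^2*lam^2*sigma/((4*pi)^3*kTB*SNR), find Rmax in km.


G_lin = 10^(37/10) = 5011.872336
R^4 = 29000 * 5011.872336^2 * 0.067^2 * 86.0 / ((4*pi)^3 * 1.38e-23 * 290 * 6000000.0 * 14)
R^4 = 4.21561e20 m^4
R_max = (4.21561e20)^(1/4) = 143289.7 m = 143.3 km

143.3 km


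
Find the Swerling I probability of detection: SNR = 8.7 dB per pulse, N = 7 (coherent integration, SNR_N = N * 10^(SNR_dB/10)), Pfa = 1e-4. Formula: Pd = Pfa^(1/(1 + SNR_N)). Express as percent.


SNR_lin = 10^(8.7/10) = 7.4131
SNR_N = 7 * 7.4131 = 51.8917
1/(1 + SNR_N) = 1/52.8917 = 0.0189066
Pd = (1e-4)^0.0189066 = 0.84018
Pd = 84.0%

84.0%


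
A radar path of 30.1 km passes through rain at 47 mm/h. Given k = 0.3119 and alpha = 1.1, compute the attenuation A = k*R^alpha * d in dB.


gamma = 0.3119 * 47^1.1 = 21.543835 dB/km
A = 21.543835 * 30.1 = 648.47 dB

648.47 dB


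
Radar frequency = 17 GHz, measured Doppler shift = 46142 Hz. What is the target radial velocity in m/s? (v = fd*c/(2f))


v = 46142 * 3e8 / (2 * 17000000000.0) = 407.1 m/s

407.1 m/s


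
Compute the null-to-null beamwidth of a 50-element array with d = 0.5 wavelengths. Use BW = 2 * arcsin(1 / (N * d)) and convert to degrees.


1/(N*d) = 1/(50*0.5) = 0.04
BW = 2*arcsin(0.04) = 4.6 degrees

4.6 degrees


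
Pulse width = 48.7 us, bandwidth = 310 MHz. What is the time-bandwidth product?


TBP = 48.7 * 310 = 15097.0

15097.0


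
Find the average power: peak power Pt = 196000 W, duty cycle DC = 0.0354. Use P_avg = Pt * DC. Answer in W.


P_avg = 196000 * 0.0354 = 6938.4 W

6938.4 W


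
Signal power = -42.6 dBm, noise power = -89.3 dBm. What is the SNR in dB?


SNR = -42.6 - (-89.3) = 46.7 dB

46.7 dB


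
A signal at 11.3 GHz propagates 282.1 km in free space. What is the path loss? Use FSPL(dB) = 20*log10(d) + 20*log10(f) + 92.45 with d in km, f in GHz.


20*log10(282.1) = 49.01
20*log10(11.3) = 21.06
FSPL = 162.5 dB

162.5 dB


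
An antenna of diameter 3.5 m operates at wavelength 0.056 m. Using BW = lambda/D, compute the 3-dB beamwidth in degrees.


BW_rad = 0.056 / 3.5 = 0.016
BW_deg = 0.92 degrees

0.92 degrees


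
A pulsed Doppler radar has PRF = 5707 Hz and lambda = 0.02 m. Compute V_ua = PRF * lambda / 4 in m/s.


V_ua = 5707 * 0.02 / 4 = 28.5 m/s

28.5 m/s


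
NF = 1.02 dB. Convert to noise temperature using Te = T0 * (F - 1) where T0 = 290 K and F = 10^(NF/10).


NF_lin = 10^(1.02/10) = 1.264736
Te = 290 * (1.264736 - 1) = 76.8 K

76.8 K


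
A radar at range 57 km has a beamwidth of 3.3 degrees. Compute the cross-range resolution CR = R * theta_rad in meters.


BW_rad = 0.057595865
CR = 57000 * 0.057595865 = 3283.0 m

3283.0 m


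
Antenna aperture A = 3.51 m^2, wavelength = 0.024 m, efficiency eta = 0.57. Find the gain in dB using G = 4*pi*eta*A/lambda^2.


G_linear = 4*pi*0.57*3.51/0.024^2 = 43648.5
G_dB = 10*log10(43648.5) = 46.4 dB

46.4 dB


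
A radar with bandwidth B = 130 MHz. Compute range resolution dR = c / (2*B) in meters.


dR = 3e8 / (2 * 130000000.0) = 1.15 m

1.15 m


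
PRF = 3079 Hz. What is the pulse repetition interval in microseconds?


PRI = 1/3079 = 0.0003247808 s = 324.8 us

324.8 us


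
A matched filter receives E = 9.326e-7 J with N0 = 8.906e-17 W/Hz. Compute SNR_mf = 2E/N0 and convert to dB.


SNR_lin = 2 * 9.326e-7 / 8.906e-17 = 2.094e10
SNR_dB = 10*log10(2.094e10) = 103.2 dB

103.2 dB


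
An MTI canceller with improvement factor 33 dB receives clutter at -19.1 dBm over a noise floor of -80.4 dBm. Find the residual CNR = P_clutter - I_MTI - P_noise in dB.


CNR = -19.1 - 33 - (-80.4) = 28.3 dB

28.3 dB


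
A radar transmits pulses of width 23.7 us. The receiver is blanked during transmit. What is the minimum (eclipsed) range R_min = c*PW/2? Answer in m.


R_min = 3e8 * 23.7e-6 / 2 = 3555.0 m

3555.0 m


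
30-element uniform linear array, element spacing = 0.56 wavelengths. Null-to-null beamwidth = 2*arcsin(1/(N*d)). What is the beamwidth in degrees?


1/(N*d) = 1/(30*0.56) = 0.059524
BW = 2*arcsin(0.059524) = 6.8 degrees

6.8 degrees


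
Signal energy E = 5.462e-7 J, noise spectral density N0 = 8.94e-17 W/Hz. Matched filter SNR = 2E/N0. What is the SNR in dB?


SNR_lin = 2 * 5.462e-7 / 8.94e-17 = 1.222e10
SNR_dB = 10*log10(1.222e10) = 100.9 dB

100.9 dB


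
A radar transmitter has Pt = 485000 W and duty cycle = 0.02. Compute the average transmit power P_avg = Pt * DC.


P_avg = 485000 * 0.02 = 9700.0 W

9700.0 W


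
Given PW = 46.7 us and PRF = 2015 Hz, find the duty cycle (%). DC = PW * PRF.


DC = 46.7e-6 * 2015 * 100 = 9.41%

9.41%


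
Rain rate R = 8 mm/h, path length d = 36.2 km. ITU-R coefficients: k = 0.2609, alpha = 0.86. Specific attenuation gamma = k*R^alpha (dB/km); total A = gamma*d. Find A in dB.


gamma = 0.2609 * 8^0.86 = 1.560025 dB/km
A = 1.560025 * 36.2 = 56.47 dB

56.47 dB


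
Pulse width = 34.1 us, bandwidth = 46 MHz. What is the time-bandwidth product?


TBP = 34.1 * 46 = 1568.6

1568.6


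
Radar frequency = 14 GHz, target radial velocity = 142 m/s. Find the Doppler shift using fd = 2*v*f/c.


fd = 2 * 142 * 14000000000.0 / 3e8 = 13253.3 Hz

13253.3 Hz


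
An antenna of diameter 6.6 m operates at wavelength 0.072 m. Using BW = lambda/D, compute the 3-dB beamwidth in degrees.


BW_rad = 0.072 / 6.6 = 0.010909
BW_deg = 0.63 degrees

0.63 degrees


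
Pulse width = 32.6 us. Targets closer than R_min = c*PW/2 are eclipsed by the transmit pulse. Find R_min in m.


R_min = 3e8 * 32.6e-6 / 2 = 4890.0 m

4890.0 m


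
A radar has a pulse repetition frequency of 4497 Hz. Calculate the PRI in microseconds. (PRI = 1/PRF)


PRI = 1/4497 = 0.0002223705 s = 222.4 us

222.4 us


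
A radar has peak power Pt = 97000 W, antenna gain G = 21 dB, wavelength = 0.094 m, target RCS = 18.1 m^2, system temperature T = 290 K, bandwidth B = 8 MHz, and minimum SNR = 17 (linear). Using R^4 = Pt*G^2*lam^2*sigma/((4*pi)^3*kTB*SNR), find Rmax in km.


G_lin = 10^(21/10) = 125.892541
R^4 = 97000 * 125.892541^2 * 0.094^2 * 18.1 / ((4*pi)^3 * 1.38e-23 * 290 * 8000000.0 * 17)
R^4 = 2.27646e17 m^4
R_max = (2.27646e17)^(1/4) = 21843.1 m = 21.8 km

21.8 km


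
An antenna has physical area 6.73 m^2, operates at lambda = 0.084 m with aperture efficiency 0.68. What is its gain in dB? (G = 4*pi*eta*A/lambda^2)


G_linear = 4*pi*0.68*6.73/0.084^2 = 8150.33
G_dB = 10*log10(8150.33) = 39.1 dB

39.1 dB


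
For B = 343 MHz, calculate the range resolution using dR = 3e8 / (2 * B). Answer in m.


dR = 3e8 / (2 * 343000000.0) = 0.44 m

0.44 m


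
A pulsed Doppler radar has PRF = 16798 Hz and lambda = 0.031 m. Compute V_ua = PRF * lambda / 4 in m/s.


V_ua = 16798 * 0.031 / 4 = 130.2 m/s

130.2 m/s


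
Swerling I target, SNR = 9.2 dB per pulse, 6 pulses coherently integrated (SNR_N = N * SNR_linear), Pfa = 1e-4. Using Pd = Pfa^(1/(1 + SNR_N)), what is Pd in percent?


SNR_lin = 10^(9.2/10) = 8.31764
SNR_N = 6 * 8.31764 = 49.90584
1/(1 + SNR_N) = 1/50.90584 = 0.0196441
Pd = (1e-4)^0.0196441 = 0.83449
Pd = 83.4%

83.4%


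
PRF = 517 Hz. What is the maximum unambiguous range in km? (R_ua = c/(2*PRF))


R_ua = 3e8 / (2 * 517) = 290135.4 m = 290.1 km

290.1 km


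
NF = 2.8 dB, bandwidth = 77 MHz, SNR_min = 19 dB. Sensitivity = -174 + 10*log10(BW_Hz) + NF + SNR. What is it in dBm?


10*log10(77000000.0) = 78.86
S = -174 + 78.86 + 2.8 + 19 = -73.3 dBm

-73.3 dBm


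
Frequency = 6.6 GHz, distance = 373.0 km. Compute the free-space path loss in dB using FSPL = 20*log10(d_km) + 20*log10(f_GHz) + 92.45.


20*log10(373.0) = 51.43
20*log10(6.6) = 16.39
FSPL = 160.3 dB

160.3 dB


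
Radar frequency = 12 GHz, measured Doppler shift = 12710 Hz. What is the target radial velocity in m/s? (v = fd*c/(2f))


v = 12710 * 3e8 / (2 * 12000000000.0) = 158.9 m/s

158.9 m/s


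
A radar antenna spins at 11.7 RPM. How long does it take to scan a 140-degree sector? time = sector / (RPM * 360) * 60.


t = 140 / (11.7 * 360) * 60 = 1.99 s

1.99 s


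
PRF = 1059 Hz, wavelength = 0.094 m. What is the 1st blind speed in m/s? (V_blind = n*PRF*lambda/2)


V_blind = 1 * 1059 * 0.094 / 2 = 49.8 m/s

49.8 m/s


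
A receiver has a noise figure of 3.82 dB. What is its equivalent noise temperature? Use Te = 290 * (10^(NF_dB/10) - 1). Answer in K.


NF_lin = 10^(3.82/10) = 2.409905
Te = 290 * (2.409905 - 1) = 408.9 K

408.9 K


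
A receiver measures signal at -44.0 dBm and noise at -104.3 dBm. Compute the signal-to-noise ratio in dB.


SNR = -44.0 - (-104.3) = 60.3 dB

60.3 dB


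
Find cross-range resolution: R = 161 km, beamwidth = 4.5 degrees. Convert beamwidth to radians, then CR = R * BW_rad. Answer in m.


BW_rad = 0.078539816
CR = 161000 * 0.078539816 = 12644.9 m

12644.9 m


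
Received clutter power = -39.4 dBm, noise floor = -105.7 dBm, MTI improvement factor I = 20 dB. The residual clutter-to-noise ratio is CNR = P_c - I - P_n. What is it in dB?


CNR = -39.4 - 20 - (-105.7) = 46.3 dB

46.3 dB


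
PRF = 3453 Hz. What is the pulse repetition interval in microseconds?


PRI = 1/3453 = 0.0002896032 s = 289.6 us

289.6 us


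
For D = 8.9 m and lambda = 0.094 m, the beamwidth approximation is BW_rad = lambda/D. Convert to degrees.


BW_rad = 0.094 / 8.9 = 0.010562
BW_deg = 0.61 degrees

0.61 degrees


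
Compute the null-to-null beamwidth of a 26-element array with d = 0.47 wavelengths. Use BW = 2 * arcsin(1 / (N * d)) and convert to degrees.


1/(N*d) = 1/(26*0.47) = 0.081833
BW = 2*arcsin(0.081833) = 9.4 degrees

9.4 degrees


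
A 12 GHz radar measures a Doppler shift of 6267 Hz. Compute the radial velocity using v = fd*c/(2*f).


v = 6267 * 3e8 / (2 * 12000000000.0) = 78.3 m/s

78.3 m/s


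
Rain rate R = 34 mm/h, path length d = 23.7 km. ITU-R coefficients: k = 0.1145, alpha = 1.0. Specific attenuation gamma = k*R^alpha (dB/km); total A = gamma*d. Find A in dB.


gamma = 0.1145 * 34^1.0 = 3.893 dB/km
A = 3.893 * 23.7 = 92.26 dB

92.26 dB


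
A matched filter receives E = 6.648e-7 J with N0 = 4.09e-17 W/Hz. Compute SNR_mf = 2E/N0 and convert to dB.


SNR_lin = 2 * 6.648e-7 / 4.09e-17 = 3.251e10
SNR_dB = 10*log10(3.251e10) = 105.1 dB

105.1 dB


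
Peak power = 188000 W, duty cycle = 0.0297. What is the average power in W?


P_avg = 188000 * 0.0297 = 5583.6 W

5583.6 W


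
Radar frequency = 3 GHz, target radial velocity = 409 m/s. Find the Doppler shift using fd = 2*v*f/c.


fd = 2 * 409 * 3000000000.0 / 3e8 = 8180.0 Hz

8180.0 Hz


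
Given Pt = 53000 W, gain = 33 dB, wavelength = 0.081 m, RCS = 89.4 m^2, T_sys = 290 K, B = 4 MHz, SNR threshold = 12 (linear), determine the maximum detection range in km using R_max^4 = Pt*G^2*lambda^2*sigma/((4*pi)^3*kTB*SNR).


G_lin = 10^(33/10) = 1995.262315
R^4 = 53000 * 1995.262315^2 * 0.081^2 * 89.4 / ((4*pi)^3 * 1.38e-23 * 290 * 4000000.0 * 12)
R^4 = 3.24665e20 m^4
R_max = (3.24665e20)^(1/4) = 134232.9 m = 134.2 km

134.2 km


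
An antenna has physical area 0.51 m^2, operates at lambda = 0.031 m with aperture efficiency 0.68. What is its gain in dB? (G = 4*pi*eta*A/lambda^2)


G_linear = 4*pi*0.68*0.51/0.031^2 = 4534.88
G_dB = 10*log10(4534.88) = 36.6 dB

36.6 dB


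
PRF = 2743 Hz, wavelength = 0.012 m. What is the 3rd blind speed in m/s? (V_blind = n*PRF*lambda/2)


V_blind = 3 * 2743 * 0.012 / 2 = 49.4 m/s

49.4 m/s


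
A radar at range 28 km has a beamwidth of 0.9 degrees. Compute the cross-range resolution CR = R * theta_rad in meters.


BW_rad = 0.015707963
CR = 28000 * 0.015707963 = 439.8 m

439.8 m


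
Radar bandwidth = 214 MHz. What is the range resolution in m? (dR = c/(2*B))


dR = 3e8 / (2 * 214000000.0) = 0.7 m

0.7 m


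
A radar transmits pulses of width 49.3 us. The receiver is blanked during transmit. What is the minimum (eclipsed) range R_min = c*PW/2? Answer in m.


R_min = 3e8 * 49.3e-6 / 2 = 7395.0 m

7395.0 m


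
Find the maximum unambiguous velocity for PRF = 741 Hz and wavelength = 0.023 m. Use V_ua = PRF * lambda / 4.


V_ua = 741 * 0.023 / 4 = 4.3 m/s

4.3 m/s


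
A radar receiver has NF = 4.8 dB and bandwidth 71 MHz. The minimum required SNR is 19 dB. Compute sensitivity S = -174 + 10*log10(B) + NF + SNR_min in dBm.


10*log10(71000000.0) = 78.51
S = -174 + 78.51 + 4.8 + 19 = -71.7 dBm

-71.7 dBm


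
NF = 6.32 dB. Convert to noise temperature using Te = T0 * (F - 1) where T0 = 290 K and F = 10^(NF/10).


NF_lin = 10^(6.32/10) = 4.285485
Te = 290 * (4.285485 - 1) = 952.8 K

952.8 K


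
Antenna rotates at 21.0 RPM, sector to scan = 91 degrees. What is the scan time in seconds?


t = 91 / (21.0 * 360) * 60 = 0.72 s

0.72 s


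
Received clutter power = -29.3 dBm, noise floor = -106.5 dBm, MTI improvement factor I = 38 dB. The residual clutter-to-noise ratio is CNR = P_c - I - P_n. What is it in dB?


CNR = -29.3 - 38 - (-106.5) = 39.2 dB

39.2 dB


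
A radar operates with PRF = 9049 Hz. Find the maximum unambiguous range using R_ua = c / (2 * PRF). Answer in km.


R_ua = 3e8 / (2 * 9049) = 16576.4 m = 16.6 km

16.6 km


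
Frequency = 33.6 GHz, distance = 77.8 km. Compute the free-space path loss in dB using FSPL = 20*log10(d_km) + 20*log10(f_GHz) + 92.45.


20*log10(77.8) = 37.82
20*log10(33.6) = 30.53
FSPL = 160.8 dB

160.8 dB


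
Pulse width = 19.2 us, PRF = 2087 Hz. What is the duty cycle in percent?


DC = 19.2e-6 * 2087 * 100 = 4.01%

4.01%


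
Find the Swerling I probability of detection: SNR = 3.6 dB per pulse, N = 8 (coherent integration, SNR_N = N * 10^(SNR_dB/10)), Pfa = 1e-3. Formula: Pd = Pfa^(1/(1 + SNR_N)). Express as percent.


SNR_lin = 10^(3.6/10) = 2.29087
SNR_N = 8 * 2.29087 = 18.32696
1/(1 + SNR_N) = 1/19.32696 = 0.0517412
Pd = (1e-3)^0.0517412 = 0.69948
Pd = 69.9%

69.9%


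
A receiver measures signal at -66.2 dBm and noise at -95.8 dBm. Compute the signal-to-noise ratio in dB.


SNR = -66.2 - (-95.8) = 29.6 dB

29.6 dB


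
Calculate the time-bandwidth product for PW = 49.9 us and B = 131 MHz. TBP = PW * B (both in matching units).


TBP = 49.9 * 131 = 6536.9

6536.9


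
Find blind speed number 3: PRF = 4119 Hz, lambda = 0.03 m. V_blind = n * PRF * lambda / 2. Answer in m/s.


V_blind = 3 * 4119 * 0.03 / 2 = 185.4 m/s

185.4 m/s


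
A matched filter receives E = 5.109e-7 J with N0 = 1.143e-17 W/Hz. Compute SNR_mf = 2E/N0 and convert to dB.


SNR_lin = 2 * 5.109e-7 / 1.143e-17 = 8.94e10
SNR_dB = 10*log10(8.94e10) = 109.5 dB

109.5 dB


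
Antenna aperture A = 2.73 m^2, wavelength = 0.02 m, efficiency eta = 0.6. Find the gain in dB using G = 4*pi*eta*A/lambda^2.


G_linear = 4*pi*0.6*2.73/0.02^2 = 51459.29
G_dB = 10*log10(51459.29) = 47.1 dB

47.1 dB


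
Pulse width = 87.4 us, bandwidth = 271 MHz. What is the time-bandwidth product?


TBP = 87.4 * 271 = 23685.4

23685.4


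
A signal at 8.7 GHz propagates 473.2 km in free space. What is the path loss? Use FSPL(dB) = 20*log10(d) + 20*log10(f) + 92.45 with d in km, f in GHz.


20*log10(473.2) = 53.5
20*log10(8.7) = 18.79
FSPL = 164.7 dB

164.7 dB


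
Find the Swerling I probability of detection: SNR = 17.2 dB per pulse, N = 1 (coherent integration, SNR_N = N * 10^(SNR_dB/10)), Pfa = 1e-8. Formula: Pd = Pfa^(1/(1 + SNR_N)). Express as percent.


SNR_lin = 10^(17.2/10) = 52.48075
SNR_N = 1 * 52.48075 = 52.48075
1/(1 + SNR_N) = 1/53.48075 = 0.0186983
Pd = (1e-8)^0.0186983 = 0.70862
Pd = 70.9%

70.9%


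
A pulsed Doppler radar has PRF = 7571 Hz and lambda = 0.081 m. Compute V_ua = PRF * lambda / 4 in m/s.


V_ua = 7571 * 0.081 / 4 = 153.3 m/s

153.3 m/s


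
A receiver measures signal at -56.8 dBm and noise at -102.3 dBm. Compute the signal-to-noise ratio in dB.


SNR = -56.8 - (-102.3) = 45.5 dB

45.5 dB


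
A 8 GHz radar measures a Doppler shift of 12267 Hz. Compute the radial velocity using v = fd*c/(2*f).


v = 12267 * 3e8 / (2 * 8000000000.0) = 230.0 m/s

230.0 m/s


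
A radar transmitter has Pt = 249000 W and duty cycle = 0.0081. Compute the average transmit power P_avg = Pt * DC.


P_avg = 249000 * 0.0081 = 2016.9 W

2016.9 W


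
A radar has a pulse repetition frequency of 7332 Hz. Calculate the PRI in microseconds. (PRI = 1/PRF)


PRI = 1/7332 = 0.0001363884 s = 136.4 us

136.4 us
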